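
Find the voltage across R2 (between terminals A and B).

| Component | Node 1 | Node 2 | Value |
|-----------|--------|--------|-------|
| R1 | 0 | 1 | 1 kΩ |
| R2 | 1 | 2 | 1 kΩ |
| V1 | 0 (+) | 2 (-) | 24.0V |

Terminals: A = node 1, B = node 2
R1 and R2 are in series across V1 (node 0 → node 1 → node 2), and the output A–B is taken across R2, so this is a voltage divider.
Series current: I = V1/(R1 + R2) = 24/(1000 + 1000) = 24/2000 = 0.012 A
V_R2 = I × R2 = V1 × R2/(R1 + R2) = 24 × 1000/2000 = 12 V

Final answer: 12 V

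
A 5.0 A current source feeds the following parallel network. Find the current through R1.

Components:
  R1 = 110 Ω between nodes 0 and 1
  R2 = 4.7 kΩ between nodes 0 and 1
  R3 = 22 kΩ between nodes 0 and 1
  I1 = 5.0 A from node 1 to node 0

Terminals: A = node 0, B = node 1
All resistors sit directly between nodes 0 and 1, so they are in parallel and share one voltage V; the full source current 5 A splits among them.
1/R_par = 1/110 + 1/4700 + 1/22000 = 0.009349 S  =>  R_par = 107 Ω
V = I × R_par = 5 × 107 = 534.8 V
I_R1 = V/R1 = 534.8/110 = 4.862 A

Final answer: 4.862 A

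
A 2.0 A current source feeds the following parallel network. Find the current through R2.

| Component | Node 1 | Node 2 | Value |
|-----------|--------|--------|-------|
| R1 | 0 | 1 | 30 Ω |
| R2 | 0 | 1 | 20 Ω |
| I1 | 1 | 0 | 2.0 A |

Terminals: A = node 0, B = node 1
All resistors sit directly between nodes 0 and 1, so they are in parallel and share one voltage V; the full source current 2 A splits among them.
1/R_par = 1/30 + 1/20 = 0.08333 S  =>  R_par = 12 Ω
V = I × R_par = 2 × 12 = 24 V
I_R2 = V/R2 = 24/20 = 1.2 A

Final answer: 1.2 A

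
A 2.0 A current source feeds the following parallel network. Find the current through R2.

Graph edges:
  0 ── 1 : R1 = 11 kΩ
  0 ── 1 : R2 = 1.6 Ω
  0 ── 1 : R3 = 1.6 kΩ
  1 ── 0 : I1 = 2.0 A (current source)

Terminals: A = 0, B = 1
All resistors sit directly between nodes 0 and 1, so they are in parallel and share one voltage V; the full source current 2 A splits among them.
1/R_par = 1/11000 + 1/1.6 + 1/1600 = 0.6257 S  =>  R_par = 1.598 Ω
V = I × R_par = 2 × 1.598 = 3.196 V
I_R2 = V/R2 = 3.196/1.6 = 1.998 A

Final answer: 1.998 A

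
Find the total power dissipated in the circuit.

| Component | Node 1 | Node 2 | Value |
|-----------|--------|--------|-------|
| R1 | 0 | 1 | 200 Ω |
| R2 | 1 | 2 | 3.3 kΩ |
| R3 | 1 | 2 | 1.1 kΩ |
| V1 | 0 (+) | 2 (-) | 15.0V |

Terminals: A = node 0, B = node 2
Nodal analysis, taking node 2 as the 0 V reference.
Source V1 fixes V_0 = 15 V.
KCL at each unknown node (sum of currents leaving = 0; resistances in Ω):
  Node 1: (V_1 - 15)/200 + (V_1 - 0)/3300 + (V_1 - 0)/1100 = 0
Collecting terms: 0.006212 × V_1 = 0.075  =>  V_1 = 12.07 V
Power in each resistor, P = (ΔV)²/R:
  P_R1 = (15 - 12.07)²/200 = 0.04283 W
  P_R2 = (12.07 - 0)²/3300 = 0.04417 W
  P_R3 = (12.07 - 0)²/1100 = 0.1325 W
P_total = P_R1 + P_R2 + P_R3 = 0.2195 W

Final answer: 0.2195 W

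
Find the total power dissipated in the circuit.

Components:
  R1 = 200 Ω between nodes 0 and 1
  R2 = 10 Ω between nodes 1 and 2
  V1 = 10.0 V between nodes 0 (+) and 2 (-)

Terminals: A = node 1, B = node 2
Nodal analysis, taking node 2 as the 0 V reference.
Source V1 fixes V_0 = 10 V.
KCL at each unknown node (sum of currents leaving = 0; resistances in Ω):
  Node 1: (V_1 - 10)/200 + (V_1 - 0)/10 = 0
Collecting terms: 0.105 × V_1 = 0.05  =>  V_1 = 0.4762 V
Power in each resistor, P = (ΔV)²/R:
  P_R1 = (10 - 0.4762)²/200 = 0.4535 W
  P_R2 = (0.4762 - 0)²/10 = 0.02268 W
P_total = P_R1 + P_R2 = 0.4762 W

Final answer: 0.4762 W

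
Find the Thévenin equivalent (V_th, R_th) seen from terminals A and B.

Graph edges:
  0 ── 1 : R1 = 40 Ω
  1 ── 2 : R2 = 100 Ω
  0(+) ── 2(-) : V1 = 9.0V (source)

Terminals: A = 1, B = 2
Step 1 — V_th is the open-circuit voltage V_A - V_B (nothing connected across the terminals).
Nodal analysis, taking node 2 as the 0 V reference.
Source V1 fixes V_0 = 9 V.
KCL at each unknown node (sum of currents leaving = 0; resistances in Ω):
  Node 1: (V_1 - 9)/40 + (V_1 - 0)/100 = 0
Collecting terms: 0.035 × V_1 = 0.225  =>  V_1 = 6.429 V
V_th = V_1 - V_2 = 6.429 - 0 = 6.429 V
Step 2 — R_th: zero the source — replace V1 by a short circuit (node 2 merges into node 0) — and find the resistance seen between A (node 1) and B (node 0).
Reduce the network between node 1 (A) and node 0 (B) by series/parallel combination:
  Rp1 = R1 ‖ R2 (parallel, both between nodes 0 and 1) = 1/(1/40 + 1/100) = 28.57 Ω
R_th = 28.57 Ω

Final answer: V_th = 6.429 V, R_th = 28.57 Ω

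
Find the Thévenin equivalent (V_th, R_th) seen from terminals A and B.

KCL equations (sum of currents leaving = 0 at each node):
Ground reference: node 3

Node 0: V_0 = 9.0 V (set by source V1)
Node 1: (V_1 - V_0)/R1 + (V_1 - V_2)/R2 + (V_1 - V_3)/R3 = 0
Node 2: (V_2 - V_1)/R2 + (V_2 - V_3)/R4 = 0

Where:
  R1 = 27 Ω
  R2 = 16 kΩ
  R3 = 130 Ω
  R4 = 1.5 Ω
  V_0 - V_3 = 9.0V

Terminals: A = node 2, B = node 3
Step 1 — V_th is the open-circuit voltage V_A - V_B (nothing connected across the terminals).
Nodal analysis, taking node 3 as the 0 V reference.
Source V1 fixes V_0 = 9 V.
KCL at each unknown node (sum of currents leaving = 0; resistances in Ω):
  Node 1: (V_1 - 9)/27 + (V_1 - V_2)/16000 + (V_1 - 0)/130 = 0
  Node 2: (V_2 - V_1)/16000 + (V_2 - 0)/1.5 = 0
Collecting terms (coefficients in siemens):
  0.04479·V_1 - 0.0000625·V_2 = 0.3333
  0.6667·V_2 - 0.0000625·V_1 = 0
Determinant D = (0.04479)(0.6667) - (-0.0000625)(-0.0000625) = 0.02986
V_1 = [(0.3333)(0.6667) - (-0.0000625)(0)]/D = 7.442 V
V_2 = [(0.04479)(0) - (0.3333)(-0.0000625)]/D = 0.0006976 V
V_th = V_2 - V_3 = 0.0006976 - 0 = 0.0006976 V
Step 2 — R_th: zero the source — replace V1 by a short circuit (node 3 merges into node 0) — and find the resistance seen between A (node 2) and B (node 0).
Reduce the network between node 2 (A) and node 0 (B) by series/parallel combination:
  Rp1 = R1 ‖ R3 (parallel, both between nodes 0 and 1) = 1/(1/27 + 1/130) = 22.36 Ω
  Rs1 = R2 + Rp1 (series, joined only at node 1) = 16000 + 22.36 = 16020 Ω
  Rp2 = R4 ‖ Rs1 (parallel, both between nodes 0 and 2) = 1/(1/1.5 + 1/16020) = 1.5 Ω
R_th = 1.5 Ω

Final answer: V_th = 0.0006976 V, R_th = 1.5 Ω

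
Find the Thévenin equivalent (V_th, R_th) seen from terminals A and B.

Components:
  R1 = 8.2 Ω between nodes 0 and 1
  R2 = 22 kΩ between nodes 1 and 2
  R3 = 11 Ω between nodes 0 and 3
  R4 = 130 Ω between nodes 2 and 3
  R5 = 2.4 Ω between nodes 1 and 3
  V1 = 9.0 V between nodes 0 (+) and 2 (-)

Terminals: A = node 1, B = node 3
Step 1 — V_th is the open-circuit voltage V_A - V_B (nothing connected across the terminals).
Nodal analysis, taking node 2 as the 0 V reference.
Source V1 fixes V_0 = 9 V.
KCL at each unknown node (sum of currents leaving = 0; resistances in Ω):
  Node 1: (V_1 - 9)/8.2 + (V_1 - 0)/22000 + (V_1 - V_3)/2.4 = 0
  Node 3: (V_3 - 9)/11 + (V_3 - 0)/130 + (V_3 - V_1)/2.4 = 0
Collecting terms (coefficients in siemens):
  0.5387·V_1 - 0.4167·V_3 = 1.098
  0.5153·V_3 - 0.4167·V_1 = 0.8182
Determinant D = (0.5387)(0.5153) - (-0.4167)(-0.4167) = 0.1039
V_1 = [(1.098)(0.5153) - (-0.4167)(0.8182)]/D = 8.72 V
V_3 = [(0.5387)(0.8182) - (1.098)(-0.4167)]/D = 8.64 V
V_th = V_1 - V_3 = 8.72 - 8.64 = 0.08087 V
Step 2 — R_th: zero the source — replace V1 by a short circuit (node 2 merges into node 0) — and find the resistance seen between A (node 1) and B (node 3).
Reduce the network between node 1 (A) and node 3 (B) by series/parallel combination:
  Rp1 = R1 ‖ R2 (parallel, both between nodes 0 and 1) = 1/(1/8.2 + 1/22000) = 8.197 Ω
  Rp2 = R3 ‖ R4 (parallel, both between nodes 0 and 3) = 1/(1/11 + 1/130) = 10.14 Ω
  Rs1 = Rp1 + Rp2 (series, joined only at node 0) = 8.197 + 10.14 = 18.34 Ω
  Rp3 = R5 ‖ Rs1 (parallel, both between nodes 1 and 3) = 1/(1/2.4 + 1/18.34) = 2.122 Ω
R_th = 2.122 Ω

Final answer: V_th = 0.08087 V, R_th = 2.122 Ω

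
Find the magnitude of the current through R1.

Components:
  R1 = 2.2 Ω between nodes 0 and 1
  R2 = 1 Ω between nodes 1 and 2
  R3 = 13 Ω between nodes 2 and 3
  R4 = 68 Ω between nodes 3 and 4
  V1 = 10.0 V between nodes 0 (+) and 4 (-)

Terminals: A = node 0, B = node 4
Nodal analysis, taking node 4 as the 0 V reference.
Source V1 fixes V_0 = 10 V.
KCL at each unknown node (sum of currents leaving = 0; resistances in Ω):
  Node 1: (V_1 - 10)/2.2 + (V_1 - V_2)/1 = 0
  Node 2: (V_2 - V_1)/1 + (V_2 - V_3)/13 = 0
  Node 3: (V_3 - V_2)/13 + (V_3 - 0)/68 = 0
Collecting terms (coefficients in siemens):
  1.455·V_1 - 1·V_2 = 4.545
  1.077·V_2 - 1·V_1 - 0.07692·V_3 = 0
  0.09163·V_3 - 0.07692·V_2 = 0
Solving these 3 simultaneous equations (Gaussian elimination) gives:
  V_1 = 9.739 V, V_2 = 9.62 V, V_3 = 8.076 V
I_R1 = (V_0 - V_1)/R1 = (10 - 9.739)/2.2 = 0.1188 A
|I_R1| = 0.1188 A

Final answer: |I_R1| = 0.1188 A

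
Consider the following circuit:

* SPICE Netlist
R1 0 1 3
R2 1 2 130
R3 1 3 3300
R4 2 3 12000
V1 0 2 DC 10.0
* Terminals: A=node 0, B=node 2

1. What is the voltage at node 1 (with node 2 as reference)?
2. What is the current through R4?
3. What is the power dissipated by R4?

Nodal analysis, taking node 2 as the 0 V reference.
Source V1 fixes V_0 = 10 V.
KCL at each unknown node (sum of currents leaving = 0; resistances in Ω):
  Node 1: (V_1 - 10)/3 + (V_1 - 0)/130 + (V_1 - V_3)/3300 = 0
  Node 3: (V_3 - V_1)/3300 + (V_3 - 0)/12000 = 0
Collecting terms (coefficients in siemens):
  0.3413·V_1 - 0.000303·V_3 = 3.333
  0.0003864·V_3 - 0.000303·V_1 = 0
Determinant D = (0.3413)(0.0003864) - (-0.000303)(-0.000303) = 0.0001318
V_1 = [(3.333)(0.0003864) - (-0.000303)(0)]/D = 9.773 V
V_3 = [(0.3413)(0) - (3.333)(-0.000303)]/D = 7.665 V
Part 1:
  Read off the nodal solution: V_1 = 9.773 V
Part 2:
  I_R4 = (V_2 - V_3)/R4 = (0 - 7.665)/12000 = -0.0006387 A
  Magnitude: I_R4 = 0.0006387 A
Part 3:
  I_R4 = (V_2 - V_3)/R4 = (0 - 7.665)/12000 = -0.0006387 A
  P_R4 = I_R4² × R4 = (-0.0006387)² × 12000 = 0.004896 W

Final answers:
1. V_1 = 9.773 V
2. I_R4 = 0.0006387 A
3. P_R4 = 0.004896 W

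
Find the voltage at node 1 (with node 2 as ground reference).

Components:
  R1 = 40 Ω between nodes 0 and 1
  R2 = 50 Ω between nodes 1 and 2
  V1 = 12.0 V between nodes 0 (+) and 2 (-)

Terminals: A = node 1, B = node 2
Nodal analysis, taking node 2 as the 0 V reference.
Source V1 fixes V_0 = 12 V.
KCL at each unknown node (sum of currents leaving = 0; resistances in Ω):
  Node 1: (V_1 - 12)/40 + (V_1 - 0)/50 = 0
Collecting terms: 0.045 × V_1 = 0.3  =>  V_1 = 6.667 V
The requested potential is V_1 = 6.667 V.

Final answer: V_1 = 6.667 V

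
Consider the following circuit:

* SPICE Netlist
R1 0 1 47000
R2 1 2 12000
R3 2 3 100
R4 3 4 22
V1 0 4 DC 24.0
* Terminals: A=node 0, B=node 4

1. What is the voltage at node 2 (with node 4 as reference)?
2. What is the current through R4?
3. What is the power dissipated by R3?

Nodal analysis, taking node 4 as the 0 V reference.
Source V1 fixes V_0 = 24 V.
KCL at each unknown node (sum of currents leaving = 0; resistances in Ω):
  Node 1: (V_1 - 24)/47000 + (V_1 - V_2)/12000 = 0
  Node 2: (V_2 - V_1)/12000 + (V_2 - V_3)/100 = 0
  Node 3: (V_3 - V_2)/100 + (V_3 - 0)/22 = 0
Collecting terms (coefficients in siemens):
  0.0001046·V_1 - 0.00008333·V_2 = 0.0005106
  0.01008·V_2 - 0.00008333·V_1 - 0.01·V_3 = 0
  0.05545·V_3 - 0.01·V_2 = 0
Solving these 3 simultaneous equations (Gaussian elimination) gives:
  V_1 = 4.921 V, V_2 = 0.04952 V, V_3 = 0.008931 V
Part 1:
  Read off the nodal solution: V_2 = 0.04952 V
Part 2:
  I_R4 = (V_3 - V_4)/R4 = (0.008931 - 0)/22 = 0.0004059 A
  Magnitude: I_R4 = 0.0004059 A
Part 3:
  I_R3 = (V_2 - V_3)/R3 = (0.04952 - 0.008931)/100 = 0.0004059 A
  P_R3 = I_R3² × R3 = (0.0004059)² × 100 = 0.00001648 W

Final answers:
1. V_2 = 0.04952 V
2. I_R4 = 0.0004059 A
3. P_R3 = 1.648e-05 W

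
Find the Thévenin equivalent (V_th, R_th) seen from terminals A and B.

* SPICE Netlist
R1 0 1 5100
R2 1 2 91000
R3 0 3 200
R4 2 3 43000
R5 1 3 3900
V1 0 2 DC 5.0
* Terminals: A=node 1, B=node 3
Step 1 — V_th is the open-circuit voltage V_A - V_B (nothing connected across the terminals).
Nodal analysis, taking node 2 as the 0 V reference.
Source V1 fixes V_0 = 5 V.
KCL at each unknown node (sum of currents leaving = 0; resistances in Ω):
  Node 1: (V_1 - 5)/5100 + (V_1 - 0)/91000 + (V_1 - V_3)/3900 = 0
  Node 3: (V_3 - 5)/200 + (V_3 - 0)/43000 + (V_3 - V_1)/3900 = 0
Collecting terms (coefficients in siemens):
  0.0004635·V_1 - 0.0002564·V_3 = 0.0009804
  0.00528·V_3 - 0.0002564·V_1 = 0.025
Determinant D = (0.0004635)(0.00528) - (-0.0002564)(-0.0002564) = 0.000002381
V_1 = [(0.0009804)(0.00528) - (-0.0002564)(0.025)]/D = 4.866 V
V_3 = [(0.0004635)(0.025) - (0.0009804)(-0.0002564)]/D = 4.971 V
V_th = V_1 - V_3 = 4.866 - 4.971 = -0.1058 V
Step 2 — R_th: zero the source — replace V1 by a short circuit (node 2 merges into node 0) — and find the resistance seen between A (node 1) and B (node 3).
Reduce the network between node 1 (A) and node 3 (B) by series/parallel combination:
  Rp1 = R1 ‖ R2 (parallel, both between nodes 0 and 1) = 1/(1/5100 + 1/91000) = 4829 Ω
  Rp2 = R3 ‖ R4 (parallel, both between nodes 0 and 3) = 1/(1/200 + 1/43000) = 199.1 Ω
  Rs1 = Rp1 + Rp2 (series, joined only at node 0) = 4829 + 199.1 = 5028 Ω
  Rp3 = R5 ‖ Rs1 (parallel, both between nodes 1 and 3) = 1/(1/3900 + 1/5028) = 2196 Ω
R_th = 2.196 kΩ

Final answer: V_th = -0.1058 V, R_th = 2.196 kΩ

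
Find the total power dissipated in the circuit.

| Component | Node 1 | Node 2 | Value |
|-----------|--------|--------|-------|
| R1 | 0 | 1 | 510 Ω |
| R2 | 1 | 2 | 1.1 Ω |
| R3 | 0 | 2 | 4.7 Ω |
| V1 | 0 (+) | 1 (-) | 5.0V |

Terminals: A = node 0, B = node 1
Nodal analysis, taking node 1 as the 0 V reference.
Source V1 fixes V_0 = 5 V.
KCL at each unknown node (sum of currents leaving = 0; resistances in Ω):
  Node 2: (V_2 - 0)/1.1 + (V_2 - 5)/4.7 = 0
Collecting terms: 1.122 × V_2 = 1.064  =>  V_2 = 0.9483 V
Power in each resistor, P = (ΔV)²/R:
  P_R1 = (5 - 0)²/510 = 0.04902 W
  P_R2 = (0 - 0.9483)²/1.1 = 0.8175 W
  P_R3 = (5 - 0.9483)²/4.7 = 3.493 W
P_total = P_R1 + P_R2 + P_R3 = 4.359 W

Final answer: 4.359 W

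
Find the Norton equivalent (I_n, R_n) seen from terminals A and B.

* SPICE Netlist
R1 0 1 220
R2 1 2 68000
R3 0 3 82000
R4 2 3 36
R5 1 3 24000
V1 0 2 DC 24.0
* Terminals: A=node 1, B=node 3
Find the Thévenin equivalent first; then I_n = V_th/R_th and R_n = R_th.
Step 1 — V_th is the open-circuit voltage V_A - V_B (nothing connected across the terminals).
Nodal analysis, taking node 2 as the 0 V reference.
Source V1 fixes V_0 = 24 V.
KCL at each unknown node (sum of currents leaving = 0; resistances in Ω):
  Node 1: (V_1 - 24)/220 + (V_1 - 0)/68000 + (V_1 - V_3)/24000 = 0
  Node 3: (V_3 - 24)/82000 + (V_3 - 0)/36 + (V_3 - V_1)/24000 = 0
Collecting terms (coefficients in siemens):
  0.004602·V_1 - 0.00004167·V_3 = 0.1091
  0.02783·V_3 - 0.00004167·V_1 = 0.0002927
Determinant D = (0.004602)(0.02783) - (-0.00004167)(-0.00004167) = 0.0001281
V_1 = [(0.1091)(0.02783) - (-0.00004167)(0.0002927)]/D = 23.71 V
V_3 = [(0.004602)(0.0002927) - (0.1091)(-0.00004167)]/D = 0.04601 V
V_th = V_1 - V_3 = 23.71 - 0.04601 = 23.66 V
Step 2 — R_th: zero the source — replace V1 by a short circuit (node 2 merges into node 0) — and find the resistance seen between A (node 1) and B (node 3).
Reduce the network between node 1 (A) and node 3 (B) by series/parallel combination:
  Rp1 = R1 ‖ R2 (parallel, both between nodes 0 and 1) = 1/(1/220 + 1/68000) = 219.3 Ω
  Rp2 = R3 ‖ R4 (parallel, both between nodes 0 and 3) = 1/(1/82000 + 1/36) = 35.98 Ω
  Rs1 = Rp1 + Rp2 (series, joined only at node 0) = 219.3 + 35.98 = 255.3 Ω
  Rp3 = R5 ‖ Rs1 (parallel, both between nodes 1 and 3) = 1/(1/24000 + 1/255.3) = 252.6 Ω
R_th = 252.6 Ω
I_n = V_th/R_th = 23.66/252.6 = 0.09367 A, and R_n = R_th = 252.6 Ω

Final answer: I_n = 0.09367 A, R_n = 252.6 Ω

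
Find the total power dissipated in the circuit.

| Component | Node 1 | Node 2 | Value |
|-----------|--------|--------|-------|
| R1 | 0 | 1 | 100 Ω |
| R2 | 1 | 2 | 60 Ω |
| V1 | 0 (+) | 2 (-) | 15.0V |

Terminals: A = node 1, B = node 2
Nodal analysis, taking node 2 as the 0 V reference.
Source V1 fixes V_0 = 15 V.
KCL at each unknown node (sum of currents leaving = 0; resistances in Ω):
  Node 1: (V_1 - 15)/100 + (V_1 - 0)/60 = 0
Collecting terms: 0.02667 × V_1 = 0.15  =>  V_1 = 5.625 V
Power in each resistor, P = (ΔV)²/R:
  P_R1 = (15 - 5.625)²/100 = 0.8789 W
  P_R2 = (5.625 - 0)²/60 = 0.5273 W
P_total = P_R1 + P_R2 = 1.406 W

Final answer: 1.406 W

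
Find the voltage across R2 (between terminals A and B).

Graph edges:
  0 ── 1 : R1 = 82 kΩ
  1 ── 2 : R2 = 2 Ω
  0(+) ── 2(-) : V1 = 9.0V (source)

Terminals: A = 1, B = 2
R1 and R2 are in series across V1 (node 0 → node 1 → node 2), and the output A–B is taken across R2, so this is a voltage divider.
Series current: I = V1/(R1 + R2) = 9/(82000 + 2) = 9/82000 = 0.0001098 A
V_R2 = I × R2 = V1 × R2/(R1 + R2) = 9 × 2/82000 = 0.0002195 V

Final answer: 0.0002195 V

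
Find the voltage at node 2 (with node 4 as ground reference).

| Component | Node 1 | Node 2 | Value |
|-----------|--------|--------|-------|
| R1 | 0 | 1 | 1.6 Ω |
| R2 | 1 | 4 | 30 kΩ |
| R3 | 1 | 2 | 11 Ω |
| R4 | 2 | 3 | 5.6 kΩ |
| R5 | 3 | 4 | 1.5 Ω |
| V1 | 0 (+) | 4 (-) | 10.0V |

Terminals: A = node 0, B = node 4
Nodal analysis, taking node 4 as the 0 V reference.
Source V1 fixes V_0 = 10 V.
KCL at each unknown node (sum of currents leaving = 0; resistances in Ω):
  Node 1: (V_1 - 10)/1.6 + (V_1 - 0)/30000 + (V_1 - V_2)/11 = 0
  Node 2: (V_2 - V_1)/11 + (V_2 - V_3)/5600 = 0
  Node 3: (V_3 - V_2)/5600 + (V_3 - 0)/1.5 = 0
Collecting terms (coefficients in siemens):
  0.7159·V_1 - 0.09091·V_2 = 6.25
  0.09109·V_2 - 0.09091·V_1 - 0.0001786·V_3 = 0
  0.6668·V_3 - 0.0001786·V_2 = 0
Solving these 3 simultaneous equations (Gaussian elimination) gives:
  V_1 = 9.997 V, V_2 = 9.977 V, V_3 = 0.002672 V
The requested potential is V_2 = 9.977 V.

Final answer: V_2 = 9.977 V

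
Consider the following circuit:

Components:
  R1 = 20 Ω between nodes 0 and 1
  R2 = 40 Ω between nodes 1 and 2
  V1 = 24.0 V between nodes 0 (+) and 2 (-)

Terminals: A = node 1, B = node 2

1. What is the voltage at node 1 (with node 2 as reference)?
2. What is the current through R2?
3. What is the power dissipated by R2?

Nodal analysis, taking node 2 as the 0 V reference.
Source V1 fixes V_0 = 24 V.
KCL at each unknown node (sum of currents leaving = 0; resistances in Ω):
  Node 1: (V_1 - 24)/20 + (V_1 - 0)/40 = 0
Collecting terms: 0.075 × V_1 = 1.2  =>  V_1 = 16 V
Part 1:
  Read off the nodal solution: V_1 = 16 V
Part 2:
  I_R2 = (V_1 - V_2)/R2 = (16 - 0)/40 = 0.4 A
  Magnitude: I_R2 = 0.4 A
Part 3:
  I_R2 = (V_1 - V_2)/R2 = (16 - 0)/40 = 0.4 A
  P_R2 = I_R2² × R2 = (0.4)² × 40 = 6.4 W

Final answers:
1. V_1 = 16 V
2. I_R2 = 0.4 A
3. P_R2 = 6.4 W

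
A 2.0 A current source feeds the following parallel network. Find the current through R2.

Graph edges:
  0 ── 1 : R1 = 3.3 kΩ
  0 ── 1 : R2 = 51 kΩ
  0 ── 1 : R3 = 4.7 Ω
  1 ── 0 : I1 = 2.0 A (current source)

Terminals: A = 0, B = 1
All resistors sit directly between nodes 0 and 1, so they are in parallel and share one voltage V; the full source current 2 A splits among them.
1/R_par = 1/3300 + 1/51000 + 1/4.7 = 0.2131 S  =>  R_par = 4.693 Ω
V = I × R_par = 2 × 4.693 = 9.386 V
I_R2 = V/R2 = 9.386/51000 = 0.000184 A

Final answer: 0.000184 A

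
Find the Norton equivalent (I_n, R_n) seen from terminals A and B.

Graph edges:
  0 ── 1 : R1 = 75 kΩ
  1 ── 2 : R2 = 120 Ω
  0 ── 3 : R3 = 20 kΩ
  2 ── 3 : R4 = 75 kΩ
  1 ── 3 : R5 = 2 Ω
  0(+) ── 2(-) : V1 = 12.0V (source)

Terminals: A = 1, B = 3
Find the Thévenin equivalent first; then I_n = V_th/R_th and R_n = R_th.
Step 1 — V_th is the open-circuit voltage V_A - V_B (nothing connected across the terminals).
Nodal analysis, taking node 2 as the 0 V reference.
Source V1 fixes V_0 = 12 V.
KCL at each unknown node (sum of currents leaving = 0; resistances in Ω):
  Node 1: (V_1 - 12)/75000 + (V_1 - 0)/120 + (V_1 - V_3)/2 = 0
  Node 3: (V_3 - 12)/20000 + (V_3 - 0)/75000 + (V_3 - V_1)/2 = 0
Collecting terms (coefficients in siemens):
  0.5083·V_1 - 0.5·V_3 = 0.00016
  0.5001·V_3 - 0.5·V_1 = 0.0006
Determinant D = (0.5083)(0.5001) - (-0.5)(-0.5) = 0.004206
V_1 = [(0.00016)(0.5001) - (-0.5)(0.0006)]/D = 0.09036 V
V_3 = [(0.5083)(0.0006) - (0.00016)(-0.5)]/D = 0.09155 V
V_th = V_1 - V_3 = 0.09036 - 0.09155 = -0.001188 V
Step 2 — R_th: zero the source — replace V1 by a short circuit (node 2 merges into node 0) — and find the resistance seen between A (node 1) and B (node 3).
Reduce the network between node 1 (A) and node 3 (B) by series/parallel combination:
  Rp1 = R1 ‖ R2 (parallel, both between nodes 0 and 1) = 1/(1/75000 + 1/120) = 119.8 Ω
  Rp2 = R3 ‖ R4 (parallel, both between nodes 0 and 3) = 1/(1/20000 + 1/75000) = 15790 Ω
  Rs1 = Rp1 + Rp2 (series, joined only at node 0) = 119.8 + 15790 = 15910 Ω
  Rp3 = R5 ‖ Rs1 (parallel, both between nodes 1 and 3) = 1/(1/2 + 1/15910) = 2 Ω
R_th = 2 Ω
I_n = V_th/R_th = -0.001188/2 = -0.0005943 A, and R_n = R_th = 2 Ω

Final answer: I_n = -0.0005943 A, R_n = 2 Ω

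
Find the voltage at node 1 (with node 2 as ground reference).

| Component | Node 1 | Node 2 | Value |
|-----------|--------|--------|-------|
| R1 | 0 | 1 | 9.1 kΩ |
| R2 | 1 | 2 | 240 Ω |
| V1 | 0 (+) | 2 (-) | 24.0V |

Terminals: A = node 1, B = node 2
Nodal analysis, taking node 2 as the 0 V reference.
Source V1 fixes V_0 = 24 V.
KCL at each unknown node (sum of currents leaving = 0; resistances in Ω):
  Node 1: (V_1 - 24)/9100 + (V_1 - 0)/240 = 0
Collecting terms: 0.004277 × V_1 = 0.002637  =>  V_1 = 0.6167 V
The requested potential is V_1 = 0.6167 V.

Final answer: V_1 = 0.6167 V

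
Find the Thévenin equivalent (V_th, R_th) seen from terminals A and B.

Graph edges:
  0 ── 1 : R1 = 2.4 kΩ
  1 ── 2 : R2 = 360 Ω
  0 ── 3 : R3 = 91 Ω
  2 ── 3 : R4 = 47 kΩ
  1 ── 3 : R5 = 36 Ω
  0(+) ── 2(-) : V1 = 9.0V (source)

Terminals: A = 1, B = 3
Step 1 — V_th is the open-circuit voltage V_A - V_B (nothing connected across the terminals).
Nodal analysis, taking node 2 as the 0 V reference.
Source V1 fixes V_0 = 9 V.
KCL at each unknown node (sum of currents leaving = 0; resistances in Ω):
  Node 1: (V_1 - 9)/2400 + (V_1 - 0)/360 + (V_1 - V_3)/36 = 0
  Node 3: (V_3 - 9)/91 + (V_3 - 0)/47000 + (V_3 - V_1)/36 = 0
Collecting terms (coefficients in siemens):
  0.03097·V_1 - 0.02778·V_3 = 0.00375
  0.03879·V_3 - 0.02778·V_1 = 0.0989
Determinant D = (0.03097)(0.03879) - (-0.02778)(-0.02778) = 0.0004297
V_1 = [(0.00375)(0.03879) - (-0.02778)(0.0989)]/D = 6.731 V
V_3 = [(0.03097)(0.0989) - (0.00375)(-0.02778)]/D = 7.37 V
V_th = V_1 - V_3 = 6.731 - 7.37 = -0.6391 V
Step 2 — R_th: zero the source — replace V1 by a short circuit (node 2 merges into node 0) — and find the resistance seen between A (node 1) and B (node 3).
Reduce the network between node 1 (A) and node 3 (B) by series/parallel combination:
  Rp1 = R1 ‖ R2 (parallel, both between nodes 0 and 1) = 1/(1/2400 + 1/360) = 313 Ω
  Rp2 = R3 ‖ R4 (parallel, both between nodes 0 and 3) = 1/(1/91 + 1/47000) = 90.82 Ω
  Rs1 = Rp1 + Rp2 (series, joined only at node 0) = 313 + 90.82 = 403.9 Ω
  Rp3 = R5 ‖ Rs1 (parallel, both between nodes 1 and 3) = 1/(1/36 + 1/403.9) = 33.05 Ω
R_th = 33.05 Ω

Final answer: V_th = -0.6391 V, R_th = 33.05 Ω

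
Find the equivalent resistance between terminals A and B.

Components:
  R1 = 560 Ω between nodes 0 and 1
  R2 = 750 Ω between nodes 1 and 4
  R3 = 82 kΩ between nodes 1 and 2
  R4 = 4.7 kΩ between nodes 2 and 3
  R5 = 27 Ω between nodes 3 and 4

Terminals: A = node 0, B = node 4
Reduce the network between node 0 (A) and node 4 (B) by series/parallel combination:
  Rs1 = R3 + R4 (series, joined only at node 2) = 82000 + 4700 = 86700 Ω
  Rs2 = R5 + Rs1 (series, joined only at node 3) = 27 + 86700 = 86730 Ω
  Rp1 = R2 ‖ Rs2 (parallel, both between nodes 1 and 4) = 1/(1/750 + 1/86730) = 743.6 Ω
  Rs3 = R1 + Rp1 (series, joined only at node 1) = 560 + 743.6 = 1304 Ω
R_eq = 1.304 kΩ

Final answer: 1.304 kΩ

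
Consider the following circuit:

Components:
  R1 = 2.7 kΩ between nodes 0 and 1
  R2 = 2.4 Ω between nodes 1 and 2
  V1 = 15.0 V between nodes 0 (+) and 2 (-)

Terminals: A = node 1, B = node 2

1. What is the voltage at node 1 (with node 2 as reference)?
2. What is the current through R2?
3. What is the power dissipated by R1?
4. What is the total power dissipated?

Nodal analysis, taking node 2 as the 0 V reference.
Source V1 fixes V_0 = 15 V.
KCL at each unknown node (sum of currents leaving = 0; resistances in Ω):
  Node 1: (V_1 - 15)/2700 + (V_1 - 0)/2.4 = 0
Collecting terms: 0.417 × V_1 = 0.005556  =>  V_1 = 0.01332 V
Part 1:
  Read off the nodal solution: V_1 = 0.01332 V
Part 2:
  I_R2 = (V_1 - V_2)/R2 = (0.01332 - 0)/2.4 = 0.005551 A
  Magnitude: I_R2 = 0.005551 A
Part 3:
  I_R1 = (V_0 - V_1)/R1 = (15 - 0.01332)/2700 = 0.005551 A
  P_R1 = I_R1² × R1 = (0.005551)² × 2700 = 0.08319 W
Part 4:
  Power in each resistor, P = (ΔV)²/R:
    P_R1 = (15 - 0.01332)²/2700 = 0.08319 W
    P_R2 = (0.01332 - 0)²/2.4 = 0.00007394 W
  P_total = P_R1 + P_R2 = 0.08326 W

Final answers:
1. V_1 = 0.01332 V
2. I_R2 = 0.005551 A
3. P_R1 = 0.08319 W
4. P_total = 0.08326 W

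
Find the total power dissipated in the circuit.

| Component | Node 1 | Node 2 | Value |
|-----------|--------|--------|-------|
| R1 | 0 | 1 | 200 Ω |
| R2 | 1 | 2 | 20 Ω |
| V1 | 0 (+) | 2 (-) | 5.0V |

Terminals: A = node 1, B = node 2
Nodal analysis, taking node 2 as the 0 V reference.
Source V1 fixes V_0 = 5 V.
KCL at each unknown node (sum of currents leaving = 0; resistances in Ω):
  Node 1: (V_1 - 5)/200 + (V_1 - 0)/20 = 0
Collecting terms: 0.055 × V_1 = 0.025  =>  V_1 = 0.4545 V
Power in each resistor, P = (ΔV)²/R:
  P_R1 = (5 - 0.4545)²/200 = 0.1033 W
  P_R2 = (0.4545 - 0)²/20 = 0.01033 W
P_total = P_R1 + P_R2 = 0.1136 W

Final answer: 0.1136 W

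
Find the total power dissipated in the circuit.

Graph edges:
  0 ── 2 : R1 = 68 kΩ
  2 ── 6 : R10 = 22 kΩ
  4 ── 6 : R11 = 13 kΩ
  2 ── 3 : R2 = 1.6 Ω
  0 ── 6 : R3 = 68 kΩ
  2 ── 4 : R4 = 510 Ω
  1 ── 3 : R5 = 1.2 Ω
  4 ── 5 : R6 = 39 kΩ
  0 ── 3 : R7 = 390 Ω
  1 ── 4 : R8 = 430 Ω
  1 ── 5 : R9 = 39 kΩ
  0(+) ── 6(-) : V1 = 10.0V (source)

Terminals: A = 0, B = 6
Nodal analysis, taking node 6 as the 0 V reference.
Source V1 fixes V_0 = 10 V.
KCL at each unknown node (sum of currents leaving = 0; resistances in Ω):
  Node 1: (V_1 - V_3)/1.2 + (V_1 - V_4)/430 + (V_1 - V_5)/39000 = 0
  Node 2: (V_2 - 10)/68000 + (V_2 - V_3)/1.6 + (V_2 - V_4)/510 + (V_2 - 0)/22000 = 0
  Node 3: (V_3 - V_2)/1.6 + (V_3 - V_1)/1.2 + (V_3 - 10)/390 = 0
  Node 4: (V_4 - V_2)/510 + (V_4 - V_5)/39000 + (V_4 - V_1)/430 + (V_4 - 0)/13000 = 0
  Node 5: (V_5 - V_4)/39000 + (V_5 - V_1)/39000 = 0
Collecting terms (coefficients in siemens):
  0.8357·V_1 - 0.8333·V_3 - 0.002326·V_4 - 0.00002564·V_5 = 0
  0.627·V_2 - 0.625·V_3 - 0.001961·V_4 = 0.0001471
  1.461·V_3 - 0.8333·V_1 - 0.625·V_2 = 0.02564
  0.004389·V_4 - 0.002326·V_1 - 0.001961·V_2 - 0.00002564·V_5 = 0
  0.00005128·V_5 - 0.00002564·V_1 - 0.00002564·V_4 = 0
Solving these 5 simultaneous equations (Gaussian elimination) gives:
  V_1 = 9.551 V, V_2 = 9.551 V, V_3 = 9.552 V, V_4 = 9.383 V
  V_5 = 9.467 V
Power in each resistor, P = (ΔV)²/R:
  P_R1 = (10 - 9.551)²/68000 = 0.00000297 W
  P_R2 = (9.551 - 9.552)²/1.6 = 0.0000009142 W
  P_R3 = (10 - 0)²/68000 = 0.001471 W
  P_R4 = (9.551 - 9.383)²/510 = 0.000055 W
  P_R5 = (9.551 - 9.552)²/1.2 = 0.0000001857 W
  P_R6 = (9.383 - 9.467)²/39000 = 0.0000001814 W
  P_R7 = (10 - 9.552)²/390 = 0.0005151 W
  P_R8 = (9.551 - 9.383)²/430 = 0.00006581 W
  P_R9 = (9.551 - 9.467)²/39000 = 0.0000001814 W
  P_R10 = (9.551 - 0)²/22000 = 0.004146 W
  P_R11 = (9.383 - 0)²/13000 = 0.006772 W
P_total = P_R1 + P_R2 + P_R3 + P_R4 + P_R5 + P_R6 + P_R7 + P_R8 + P_R9 + P_R10 + P_R11 = 0.01303 W

Final answer: 0.01303 W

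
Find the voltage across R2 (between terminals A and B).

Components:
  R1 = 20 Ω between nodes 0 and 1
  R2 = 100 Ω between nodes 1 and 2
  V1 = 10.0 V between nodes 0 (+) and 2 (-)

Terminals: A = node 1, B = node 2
R1 and R2 are in series across V1 (node 0 → node 1 → node 2), and the output A–B is taken across R2, so this is a voltage divider.
Series current: I = V1/(R1 + R2) = 10/(20 + 100) = 10/120 = 0.08333 A
V_R2 = I × R2 = V1 × R2/(R1 + R2) = 10 × 100/120 = 8.333 V

Final answer: 8.333 V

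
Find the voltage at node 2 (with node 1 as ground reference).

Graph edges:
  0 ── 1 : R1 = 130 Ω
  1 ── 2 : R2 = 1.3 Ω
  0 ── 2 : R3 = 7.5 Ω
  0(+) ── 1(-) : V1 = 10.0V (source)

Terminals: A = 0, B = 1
Nodal analysis, taking node 1 as the 0 V reference.
Source V1 fixes V_0 = 10 V.
KCL at each unknown node (sum of currents leaving = 0; resistances in Ω):
  Node 2: (V_2 - 0)/1.3 + (V_2 - 10)/7.5 = 0
Collecting terms: 0.9026 × V_2 = 1.333  =>  V_2 = 1.477 V
The requested potential is V_2 = 1.477 V.

Final answer: V_2 = 1.477 V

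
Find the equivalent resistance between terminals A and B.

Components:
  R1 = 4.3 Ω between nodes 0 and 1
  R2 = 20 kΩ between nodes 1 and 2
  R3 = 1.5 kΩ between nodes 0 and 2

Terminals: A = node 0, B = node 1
Reduce the network between node 0 (A) and node 1 (B) by series/parallel combination:
  Rs1 = R3 + R2 (series, joined only at node 2) = 1500 + 20000 = 21500 Ω
  Rp1 = R1 ‖ Rs1 (parallel, both between nodes 0 and 1) = 1/(1/4.3 + 1/21500) = 4.299 Ω
R_eq = 4.299 Ω

Final answer: 4.299 Ω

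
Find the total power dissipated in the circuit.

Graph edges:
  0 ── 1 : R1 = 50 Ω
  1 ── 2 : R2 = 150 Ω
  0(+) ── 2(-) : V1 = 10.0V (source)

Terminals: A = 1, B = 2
Nodal analysis, taking node 2 as the 0 V reference.
Source V1 fixes V_0 = 10 V.
KCL at each unknown node (sum of currents leaving = 0; resistances in Ω):
  Node 1: (V_1 - 10)/50 + (V_1 - 0)/150 = 0
Collecting terms: 0.02667 × V_1 = 0.2  =>  V_1 = 7.5 V
Power in each resistor, P = (ΔV)²/R:
  P_R1 = (10 - 7.5)²/50 = 0.125 W
  P_R2 = (7.5 - 0)²/150 = 0.375 W
P_total = P_R1 + P_R2 = 0.5 W

Final answer: 0.5 W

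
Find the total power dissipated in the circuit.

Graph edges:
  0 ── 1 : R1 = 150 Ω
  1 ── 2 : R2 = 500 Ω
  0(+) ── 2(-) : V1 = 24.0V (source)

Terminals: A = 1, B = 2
Nodal analysis, taking node 2 as the 0 V reference.
Source V1 fixes V_0 = 24 V.
KCL at each unknown node (sum of currents leaving = 0; resistances in Ω):
  Node 1: (V_1 - 24)/150 + (V_1 - 0)/500 = 0
Collecting terms: 0.008667 × V_1 = 0.16  =>  V_1 = 18.46 V
Power in each resistor, P = (ΔV)²/R:
  P_R1 = (24 - 18.46)²/150 = 0.2045 W
  P_R2 = (18.46 - 0)²/500 = 0.6817 W
P_total = P_R1 + P_R2 = 0.8862 W

Final answer: 0.8862 W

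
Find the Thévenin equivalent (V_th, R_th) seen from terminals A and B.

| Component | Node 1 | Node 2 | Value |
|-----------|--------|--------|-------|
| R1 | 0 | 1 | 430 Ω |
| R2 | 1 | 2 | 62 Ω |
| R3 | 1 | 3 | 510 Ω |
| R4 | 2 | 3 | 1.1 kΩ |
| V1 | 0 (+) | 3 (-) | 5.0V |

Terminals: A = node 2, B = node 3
Step 1 — V_th is the open-circuit voltage V_A - V_B (nothing connected across the terminals).
Nodal analysis, taking node 3 as the 0 V reference.
Source V1 fixes V_0 = 5 V.
KCL at each unknown node (sum of currents leaving = 0; resistances in Ω):
  Node 1: (V_1 - 5)/430 + (V_1 - V_2)/62 + (V_1 - 0)/510 = 0
  Node 2: (V_2 - V_1)/62 + (V_2 - 0)/1100 = 0
Collecting terms (coefficients in siemens):
  0.02042·V_1 - 0.01613·V_2 = 0.01163
  0.01704·V_2 - 0.01613·V_1 = 0
Determinant D = (0.02042)(0.01704) - (-0.01613)(-0.01613) = 0.00008769
V_1 = [(0.01163)(0.01704) - (-0.01613)(0)]/D = 2.259 V
V_2 = [(0.02042)(0) - (0.01163)(-0.01613)]/D = 2.139 V
V_th = V_2 - V_3 = 2.139 - 0 = 2.139 V
Step 2 — R_th: zero the source — replace V1 by a short circuit (node 3 merges into node 0) — and find the resistance seen between A (node 2) and B (node 0).
Reduce the network between node 2 (A) and node 0 (B) by series/parallel combination:
  Rp1 = R1 ‖ R3 (parallel, both between nodes 0 and 1) = 1/(1/430 + 1/510) = 233.3 Ω
  Rs1 = R2 + Rp1 (series, joined only at node 1) = 62 + 233.3 = 295.3 Ω
  Rp2 = R4 ‖ Rs1 (parallel, both between nodes 0 and 2) = 1/(1/1100 + 1/295.3) = 232.8 Ω
R_th = 232.8 Ω

Final answer: V_th = 2.139 V, R_th = 232.8 Ω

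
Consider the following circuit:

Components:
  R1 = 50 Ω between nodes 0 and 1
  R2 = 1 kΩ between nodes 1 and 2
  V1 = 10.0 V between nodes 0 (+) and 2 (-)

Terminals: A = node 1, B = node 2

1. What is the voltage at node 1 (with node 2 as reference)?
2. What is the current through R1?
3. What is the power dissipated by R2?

Nodal analysis, taking node 2 as the 0 V reference.
Source V1 fixes V_0 = 10 V.
KCL at each unknown node (sum of currents leaving = 0; resistances in Ω):
  Node 1: (V_1 - 10)/50 + (V_1 - 0)/1000 = 0
Collecting terms: 0.021 × V_1 = 0.2  =>  V_1 = 9.524 V
Part 1:
  Read off the nodal solution: V_1 = 9.524 V
Part 2:
  I_R1 = (V_0 - V_1)/R1 = (10 - 9.524)/50 = 0.009524 A
  Magnitude: I_R1 = 0.009524 A
Part 3:
  I_R2 = (V_1 - V_2)/R2 = (9.524 - 0)/1000 = 0.009524 A
  P_R2 = I_R2² × R2 = (0.009524)² × 1000 = 0.0907 W

Final answers:
1. V_1 = 9.524 V
2. I_R1 = 0.009524 A
3. P_R2 = 0.0907 W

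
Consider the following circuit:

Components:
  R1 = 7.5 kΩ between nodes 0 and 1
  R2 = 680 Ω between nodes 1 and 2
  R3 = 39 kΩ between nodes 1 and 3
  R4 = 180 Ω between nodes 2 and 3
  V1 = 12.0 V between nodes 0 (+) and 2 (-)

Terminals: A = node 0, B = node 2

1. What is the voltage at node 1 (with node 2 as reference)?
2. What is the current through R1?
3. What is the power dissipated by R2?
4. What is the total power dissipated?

Nodal analysis, taking node 2 as the 0 V reference.
Source V1 fixes V_0 = 12 V.
KCL at each unknown node (sum of currents leaving = 0; resistances in Ω):
  Node 1: (V_1 - 12)/7500 + (V_1 - 0)/680 + (V_1 - V_3)/39000 = 0
  Node 3: (V_3 - V_1)/39000 + (V_3 - 0)/180 = 0
Collecting terms (coefficients in siemens):
  0.00163·V_1 - 0.00002564·V_3 = 0.0016
  0.005581·V_3 - 0.00002564·V_1 = 0
Determinant D = (0.00163)(0.005581) - (-0.00002564)(-0.00002564) = 0.000009094
V_1 = [(0.0016)(0.005581) - (-0.00002564)(0)]/D = 0.9819 V
V_3 = [(0.00163)(0) - (0.0016)(-0.00002564)]/D = 0.004511 V
Part 1:
  Read off the nodal solution: V_1 = 0.9819 V
Part 2:
  I_R1 = (V_0 - V_1)/R1 = (12 - 0.9819)/7500 = 0.001469 A
  Magnitude: I_R1 = 0.001469 A
Part 3:
  I_R2 = (V_1 - V_2)/R2 = (0.9819 - 0)/680 = 0.001444 A
  P_R2 = I_R2² × R2 = (0.001444)² × 680 = 0.001418 W
Part 4:
  Power in each resistor, P = (ΔV)²/R:
    P_R1 = (12 - 0.9819)²/7500 = 0.01619 W
    P_R2 = (0.9819 - 0)²/680 = 0.001418 W
    P_R3 = (0.9819 - 0.004511)²/39000 = 0.0000245 W
    P_R4 = (0 - 0.004511)²/180 = 0.0000001131 W
  P_total = P_R1 + P_R2 + P_R3 + P_R4 = 0.01763 W

Final answers:
1. V_1 = 0.9819 V
2. I_R1 = 0.001469 A
3. P_R2 = 0.001418 W
4. P_total = 0.01763 W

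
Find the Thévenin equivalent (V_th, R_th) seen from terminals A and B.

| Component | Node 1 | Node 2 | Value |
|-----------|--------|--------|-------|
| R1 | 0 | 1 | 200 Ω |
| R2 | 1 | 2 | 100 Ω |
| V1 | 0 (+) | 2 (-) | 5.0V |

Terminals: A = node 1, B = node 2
Step 1 — V_th is the open-circuit voltage V_A - V_B (nothing connected across the terminals).
Nodal analysis, taking node 2 as the 0 V reference.
Source V1 fixes V_0 = 5 V.
KCL at each unknown node (sum of currents leaving = 0; resistances in Ω):
  Node 1: (V_1 - 5)/200 + (V_1 - 0)/100 = 0
Collecting terms: 0.015 × V_1 = 0.025  =>  V_1 = 1.667 V
V_th = V_1 - V_2 = 1.667 - 0 = 1.667 V
Step 2 — R_th: zero the source — replace V1 by a short circuit (node 2 merges into node 0) — and find the resistance seen between A (node 1) and B (node 0).
Reduce the network between node 1 (A) and node 0 (B) by series/parallel combination:
  Rp1 = R1 ‖ R2 (parallel, both between nodes 0 and 1) = 1/(1/200 + 1/100) = 66.67 Ω
R_th = 66.67 Ω

Final answer: V_th = 1.667 V, R_th = 66.67 Ω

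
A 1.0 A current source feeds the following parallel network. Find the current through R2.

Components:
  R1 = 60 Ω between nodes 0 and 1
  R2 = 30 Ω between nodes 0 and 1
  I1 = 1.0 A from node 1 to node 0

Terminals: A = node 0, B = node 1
All resistors sit directly between nodes 0 and 1, so they are in parallel and share one voltage V; the full source current 1 A splits among them.
1/R_par = 1/60 + 1/30 = 0.05 S  =>  R_par = 20 Ω
V = I × R_par = 1 × 20 = 20 V
I_R2 = V/R2 = 20/30 = 0.6667 A

Final answer: 0.6667 A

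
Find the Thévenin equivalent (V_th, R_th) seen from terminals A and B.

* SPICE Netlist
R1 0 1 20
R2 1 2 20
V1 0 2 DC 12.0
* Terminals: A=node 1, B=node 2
Step 1 — V_th is the open-circuit voltage V_A - V_B (nothing connected across the terminals).
Nodal analysis, taking node 2 as the 0 V reference.
Source V1 fixes V_0 = 12 V.
KCL at each unknown node (sum of currents leaving = 0; resistances in Ω):
  Node 1: (V_1 - 12)/20 + (V_1 - 0)/20 = 0
Collecting terms: 0.1 × V_1 = 0.6  =>  V_1 = 6 V
V_th = V_1 - V_2 = 6 - 0 = 6 V
Step 2 — R_th: zero the source — replace V1 by a short circuit (node 2 merges into node 0) — and find the resistance seen between A (node 1) and B (node 0).
Reduce the network between node 1 (A) and node 0 (B) by series/parallel combination:
  Rp1 = R1 ‖ R2 (parallel, both between nodes 0 and 1) = 1/(1/20 + 1/20) = 10 Ω
R_th = 10 Ω

Final answer: V_th = 6 V, R_th = 10 Ω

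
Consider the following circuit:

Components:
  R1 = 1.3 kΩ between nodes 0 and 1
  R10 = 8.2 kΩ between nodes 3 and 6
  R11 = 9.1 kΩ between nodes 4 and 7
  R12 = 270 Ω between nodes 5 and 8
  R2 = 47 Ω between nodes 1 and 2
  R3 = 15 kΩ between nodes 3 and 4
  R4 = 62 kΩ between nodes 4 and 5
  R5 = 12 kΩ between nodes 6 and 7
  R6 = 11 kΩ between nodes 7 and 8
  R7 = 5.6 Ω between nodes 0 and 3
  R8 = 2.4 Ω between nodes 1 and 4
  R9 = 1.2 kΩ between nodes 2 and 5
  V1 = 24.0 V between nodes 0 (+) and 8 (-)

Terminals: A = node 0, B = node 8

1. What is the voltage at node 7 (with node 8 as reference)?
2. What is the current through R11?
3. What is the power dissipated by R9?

Nodal analysis, taking node 8 as the 0 V reference.
Source V1 fixes V_0 = 24 V.
KCL at each unknown node (sum of currents leaving = 0; resistances in Ω):
  Node 1: (V_1 - 24)/1300 + (V_1 - V_2)/47 + (V_1 - V_4)/2.4 = 0
  Node 2: (V_2 - V_1)/47 + (V_2 - V_5)/1200 = 0
  Node 3: (V_3 - V_4)/15000 + (V_3 - 24)/5.6 + (V_3 - V_6)/8200 = 0
  Node 4: (V_4 - V_3)/15000 + (V_4 - V_5)/62000 + (V_4 - V_1)/2.4 + (V_4 - V_7)/9100 = 0
  Node 5: (V_5 - V_4)/62000 + (V_5 - V_2)/1200 + (V_5 - 0)/270 = 0
  Node 6: (V_6 - V_7)/12000 + (V_6 - V_3)/8200 = 0
  Node 7: (V_7 - V_6)/12000 + (V_7 - 0)/11000 + (V_7 - V_4)/9100 = 0
Collecting terms (coefficients in siemens):
  0.4387·V_1 - 0.02128·V_2 - 0.4167·V_4 = 0.01846
  0.02211·V_2 - 0.02128·V_1 - 0.0008333·V_5 = 0
  0.1788·V_3 - 0.00006667·V_4 - 0.000122·V_6 = 4.286
  0.4169·V_4 - 0.4167·V_1 - 0.00006667·V_3 - 0.00001613·V_5 - 0.0001099·V_7 = 0
  0.004553·V_5 - 0.0008333·V_2 - 0.00001613·V_4 = 0
  0.0002053·V_6 - 0.000122·V_3 - 0.00008333·V_7 = 0
  0.0002841·V_7 - 0.0001099·V_4 - 0.00008333·V_6 = 0
Solving these 7 simultaneous equations (Gaussian elimination) gives:
  V_1 = 13.13 V, V_2 = 12.72 V, V_3 = 23.99 V, V_4 = 13.13 V
  V_5 = 2.375 V, V_6 = 18.52 V, V_7 = 10.51 V
Part 1:
  Read off the nodal solution: V_7 = 10.51 V
Part 2:
  I_R11 = (V_4 - V_7)/R11 = (13.13 - 10.51)/9100 = 0.000288 A
  Magnitude: I_R11 = 0.000288 A
Part 3:
  I_R9 = (V_2 - V_5)/R9 = (12.72 - 2.375)/1200 = 0.008624 A
  P_R9 = I_R9² × R9 = (0.008624)² × 1200 = 0.08925 W

Final answers:
1. V_7 = 10.51 V
2. I_R11 = 0.000288 A
3. P_R9 = 0.08925 W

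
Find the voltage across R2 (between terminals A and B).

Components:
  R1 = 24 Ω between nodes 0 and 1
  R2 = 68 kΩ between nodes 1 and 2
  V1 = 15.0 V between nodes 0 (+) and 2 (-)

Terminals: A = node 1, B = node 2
R1 and R2 are in series across V1 (node 0 → node 1 → node 2), and the output A–B is taken across R2, so this is a voltage divider.
Series current: I = V1/(R1 + R2) = 15/(24 + 68000) = 15/68020 = 0.0002205 A
V_R2 = I × R2 = V1 × R2/(R1 + R2) = 15 × 68000/68020 = 14.99 V

Final answer: 14.99 V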